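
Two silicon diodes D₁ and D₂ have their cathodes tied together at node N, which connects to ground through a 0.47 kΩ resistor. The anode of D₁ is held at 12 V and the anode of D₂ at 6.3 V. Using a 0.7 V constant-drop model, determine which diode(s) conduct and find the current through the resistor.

Assume both conduct. Then node N would need to be at both 12−0.7 = 11.3 V and 6.3−0.7 = 5.6 V, which is impossible.
Assume only D₁ conducts: V_N = 12 − 0.7 = 11.3 V, so I_R = 11.3/0.47 = 24 mA.
Check D₂: its anode-to-cathode voltage is 6.3 − 11.3 = -5 V < 0.7 V, so it is off. The assumption is consistent.

Only D₁ conducts; I_R ≈ 24 mA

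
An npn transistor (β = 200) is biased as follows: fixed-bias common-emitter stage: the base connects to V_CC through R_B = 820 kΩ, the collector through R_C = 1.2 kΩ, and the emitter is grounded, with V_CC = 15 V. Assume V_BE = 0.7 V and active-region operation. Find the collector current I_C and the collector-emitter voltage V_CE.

Base loop: V_CC = I_B·R_B + V_BE, so I_B = (15 − 0.7)/820 kΩ = 0.0174 mA.
In the active region I_C = β·I_B = 200 × 0.0174 = 3.49 mA.
Collector loop: V_CE = V_CC − I_C·R_C = 15 − 3.49×1.2 = 10.8 V.
Since V_CE = 10.8 V > V_CE(sat) ≈ 0.2 V, the transistor is in the active region as assumed.

I_C ≈ 3.5 mA, V_CE ≈ 11 V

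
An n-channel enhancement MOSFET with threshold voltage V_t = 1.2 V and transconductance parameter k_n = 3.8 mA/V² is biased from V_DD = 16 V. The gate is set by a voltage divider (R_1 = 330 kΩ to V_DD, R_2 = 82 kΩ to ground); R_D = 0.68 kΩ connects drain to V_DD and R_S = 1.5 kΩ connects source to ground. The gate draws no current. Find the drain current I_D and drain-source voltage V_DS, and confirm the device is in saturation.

I_D ≈ 0.87 mA, V_DS ≈ 14 V

V_G = V_DD·R_2/(R_1+R_2) = 16×82/412 = 3.18 V.
Assume saturation: I_D = (k_n/2)(V_GS − V_t)² with V_GS = V_G − I_D·R_S = 3.18 − 1.5·I_D.
Substituting gives 4.27·I_D² − 12.3·I_D + 7.48 = 0, with roots I_D = 0.871 or 2.01 mA.
The root I_D = 2.01 mA gives V_GS = 0.172 V ≤ V_t, so take I_D = 0.871 mA.
Then V_GS = 1.88 V and V_DS = V_DD − I_D(R_D+R_S) = 16 − 0.871×2.18 = 14.1 V.
Saturation requires V_DS ≥ V_GS − V_t = 0.677 V; 14.1 ≥ 0.677 ✓.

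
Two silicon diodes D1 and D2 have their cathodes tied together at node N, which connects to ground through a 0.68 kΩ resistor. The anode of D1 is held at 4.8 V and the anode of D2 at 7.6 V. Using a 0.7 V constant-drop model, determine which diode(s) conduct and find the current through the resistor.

Assume both conduct. Then node N would need to be at both 4.8−0.7 = 4.1 V and 7.6−0.7 = 6.9 V, which is impossible.
Assume only D2 conducts: V_N = 7.6 − 0.7 = 6.9 V, so I_R = 6.9/0.68 = 10.1 mA.
Check D1: its anode-to-cathode voltage is 4.8 − 6.9 = -2.1 V < 0.7 V, so it is off. The assumption is consistent.

Only D2 conducts; I_R ≈ 10 mA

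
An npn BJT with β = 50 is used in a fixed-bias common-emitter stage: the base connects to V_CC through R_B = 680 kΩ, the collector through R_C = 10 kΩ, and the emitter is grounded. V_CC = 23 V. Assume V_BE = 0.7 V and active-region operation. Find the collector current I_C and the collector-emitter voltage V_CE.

I_C ≈ 1.6 mA, V_CE ≈ 6.6 V

Base loop: V_CC = I_B·R_B + V_BE, so I_B = (23 − 0.7)/680 kΩ = 0.0328 mA.
In the active region I_C = β·I_B = 50 × 0.0328 = 1.64 mA.
Collector loop: V_CE = V_CC − I_C·R_C = 23 − 1.64×10 = 6.6 V.
Since V_CE = 6.6 V > V_CE(sat) ≈ 0.2 V, the transistor is in the active region as assumed.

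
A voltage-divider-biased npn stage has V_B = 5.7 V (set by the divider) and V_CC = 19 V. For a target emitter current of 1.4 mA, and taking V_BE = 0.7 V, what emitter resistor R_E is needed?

R_E ≈ 3.6 kΩ

V_E = V_B − V_BE = 5.7 − 0.7 = 5 V.
R_E = V_E / I_E = 5 / 1.4 = 3.57 kΩ.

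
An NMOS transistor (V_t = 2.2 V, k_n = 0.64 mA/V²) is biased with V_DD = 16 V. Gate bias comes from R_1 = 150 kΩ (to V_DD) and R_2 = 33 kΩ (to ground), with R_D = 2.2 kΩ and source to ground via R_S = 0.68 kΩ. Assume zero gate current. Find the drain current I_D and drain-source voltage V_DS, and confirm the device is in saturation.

I_D ≈ 0.12 mA, V_DS ≈ 16 V

V_G = V_DD·R_2/(R_1+R_2) = 16×33/183 = 2.89 V.
Assume saturation: I_D = (k_n/2)(V_GS − V_t)² with V_GS = V_G − I_D·R_S = 2.89 − 0.68·I_D.
Substituting gives 0.148·I_D² − 1.3·I_D + 0.15 = 0, with roots I_D = 0.117 or 8.66 mA.
The root I_D = 8.66 mA gives V_GS = -3 V ≤ V_t, so take I_D = 0.117 mA.
Then V_GS = 2.81 V and V_DS = V_DD − I_D(R_D+R_S) = 16 − 0.117×2.88 = 15.7 V.
Saturation requires V_DS ≥ V_GS − V_t = 0.605 V; 15.7 ≥ 0.605 ✓.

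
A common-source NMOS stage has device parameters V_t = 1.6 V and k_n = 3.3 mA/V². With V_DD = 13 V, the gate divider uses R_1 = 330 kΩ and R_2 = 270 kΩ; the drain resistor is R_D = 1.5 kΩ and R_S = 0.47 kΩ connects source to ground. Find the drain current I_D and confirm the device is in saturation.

V_G = V_DD·R_2/(R_1+R_2) = 13×270/600 = 5.85 V.
Assume saturation: I_D = (k_n/2)(V_GS − V_t)² with V_GS = V_G − I_D·R_S = 5.85 − 0.47·I_D.
Substituting gives 0.364·I_D² − 7.59·I_D + 29.8 = 0, with roots I_D = 5.25 or 15.6 mA.
The root I_D = 15.6 mA gives V_GS = -1.47 V ≤ V_t, so take I_D = 5.25 mA.
Then V_GS = 3.38 V and V_DS = V_DD − I_D(R_D+R_S) = 13 − 5.25×1.97 = 2.66 V.
Saturation requires V_DS ≥ V_GS − V_t = 1.78 V; 2.66 ≥ 1.78 ✓.

I_D ≈ 5.2 mA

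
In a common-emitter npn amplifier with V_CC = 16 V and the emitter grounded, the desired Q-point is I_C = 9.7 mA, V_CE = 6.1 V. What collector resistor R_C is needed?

R_C ≈ 1 kΩ

Collector loop: V_CC = I_C·R_C + V_CE.
R_C = (V_CC − V_CE)/I_C = (16 − 6.1)/9.7 = 1.02 kΩ.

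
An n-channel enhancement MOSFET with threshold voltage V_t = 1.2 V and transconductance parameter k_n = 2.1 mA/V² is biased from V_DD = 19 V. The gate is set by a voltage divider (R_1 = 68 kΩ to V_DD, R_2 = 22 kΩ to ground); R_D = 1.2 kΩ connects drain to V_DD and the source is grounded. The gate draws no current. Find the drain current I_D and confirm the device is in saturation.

I_D ≈ 12 mA

V_G = V_DD·R_2/(R_1+R_2) = 19×22/90 = 4.64 V. With the source grounded, V_GS = V_G = 4.64 V.
Assume saturation: I_D = (k_n/2)(V_GS − V_t)² = (2.1/2)×(4.64 − 1.2)² = 1.05×3.44² = 12.5 mA.
V_DS = V_DD − I_D·R_D = 19 − 12.5×1.2 = 4.05 V.
Saturation requires V_DS ≥ V_GS − V_t = 3.44 V; 4.05 ≥ 3.44 ✓.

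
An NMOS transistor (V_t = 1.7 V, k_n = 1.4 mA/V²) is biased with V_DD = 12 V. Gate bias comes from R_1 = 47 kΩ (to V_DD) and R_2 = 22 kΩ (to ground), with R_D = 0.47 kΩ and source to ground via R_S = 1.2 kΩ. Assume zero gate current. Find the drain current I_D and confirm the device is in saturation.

V_G = V_DD·R_2/(R_1+R_2) = 12×22/69 = 3.83 V.
Assume saturation: I_D = (k_n/2)(V_GS − V_t)² with V_GS = V_G − I_D·R_S = 3.83 − 1.2·I_D.
Substituting gives 1.01·I_D² − 4.57·I_D + 3.16 = 0, with roots I_D = 0.852 or 3.68 mA.
The root I_D = 3.68 mA gives V_GS = -0.594 V ≤ V_t, so take I_D = 0.852 mA.
Then V_GS = 2.8 V and V_DS = V_DD − I_D(R_D+R_S) = 12 − 0.852×1.67 = 10.6 V.
Saturation requires V_DS ≥ V_GS − V_t = 1.1 V; 10.6 ≥ 1.1 ✓.

I_D ≈ 0.85 mA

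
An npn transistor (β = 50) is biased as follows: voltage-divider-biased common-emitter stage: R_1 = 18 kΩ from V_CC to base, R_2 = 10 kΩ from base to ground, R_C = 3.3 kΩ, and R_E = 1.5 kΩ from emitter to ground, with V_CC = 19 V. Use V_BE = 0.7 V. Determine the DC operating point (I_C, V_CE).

Thevenize the base divider: V_Th = V_CC·R_2/(R_1+R_2) = 19×10/28 = 6.79 V, R_Th = R_1‖R_2 = 6.43 kΩ.
Base-emitter loop: V_Th = I_B·R_Th + V_BE + (β+1)I_B·R_E, so I_B = (6.79 − 0.7) / (6.43 + 51×1.5) = 0.0734 mA.
I_C = β·I_B = 50×0.0734 = 3.67 mA, and I_E = (β+1)I_B = 3.74 mA.
V_CE = V_CC − I_C·R_C − I_E·R_E = 19 − 3.67×3.3 − 3.74×1.5 = 1.28 V.
V_CE = 1.28 V > 0.2 V confirms active-region operation.

I_C ≈ 3.7 mA, V_CE ≈ 1.3 V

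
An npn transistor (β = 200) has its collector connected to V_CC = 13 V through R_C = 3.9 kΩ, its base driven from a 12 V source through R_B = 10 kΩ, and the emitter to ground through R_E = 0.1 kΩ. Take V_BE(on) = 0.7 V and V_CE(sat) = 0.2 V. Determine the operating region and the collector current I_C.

Assume active: I_B = (12 − 0.7)/(10 + 201×0.1) = 0.375 mA, I_C = β·I_B = 75.1 mA.
Then V_CE = 13 − 75.1×3.9 − 75.5×0.1 = -287 V < 0.2 V — the active assumption fails.
Re-solve with V_CE = 0.2 V. KCL at the emitter: V_E/R_E = (V_BB−0.7−V_E)/R_B + (V_CC−0.2−V_E)/R_C, giving V_E = 0.426 V.
I_C = (V_CC − 0.2 − V_E)/R_C = (12.8 − 0.426)/3.9 = 3.17 mA.
Check: I_B = (11.3 − 0.426)/10 = 1.09 mA, and β·I_B = 217 mA > I_C, confirming saturation.

saturation; I_C ≈ 3.2 mA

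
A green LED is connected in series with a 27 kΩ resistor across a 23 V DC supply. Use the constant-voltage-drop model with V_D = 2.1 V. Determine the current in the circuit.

I ≈ 0.77 mA

KVL around the loop: 23 = V_D + I·R = 2.1 + I × 27 kΩ.
So I = (23 − 2.1) / 27 kΩ = 20.9 / 27 = 0.774 mA.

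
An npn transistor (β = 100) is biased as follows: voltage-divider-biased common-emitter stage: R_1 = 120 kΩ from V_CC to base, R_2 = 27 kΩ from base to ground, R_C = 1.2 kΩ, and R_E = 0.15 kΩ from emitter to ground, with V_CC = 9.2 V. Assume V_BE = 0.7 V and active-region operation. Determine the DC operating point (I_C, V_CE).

Thevenize the base divider: V_Th = V_CC·R_2/(R_1+R_2) = 9.2×27/147 = 1.69 V, R_Th = R_1‖R_2 = 22 kΩ.
Base-emitter loop: V_Th = I_B·R_Th + V_BE + (β+1)I_B·R_E, so I_B = (1.69 − 0.7) / (22 + 101×0.15) = 0.0266 mA.
I_C = β·I_B = 100×0.0266 = 2.66 mA, and I_E = (β+1)I_B = 2.69 mA.
V_CE = V_CC − I_C·R_C − I_E·R_E = 9.2 − 2.66×1.2 − 2.69×0.15 = 5.6 V.
V_CE = 5.6 V > 0.2 V confirms active-region operation.

I_C ≈ 2.7 mA, V_CE ≈ 5.6 V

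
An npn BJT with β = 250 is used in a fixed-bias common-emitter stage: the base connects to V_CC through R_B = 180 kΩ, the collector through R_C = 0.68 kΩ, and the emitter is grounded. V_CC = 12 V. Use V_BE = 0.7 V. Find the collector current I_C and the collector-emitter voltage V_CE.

Base loop: V_CC = I_B·R_B + V_BE, so I_B = (12 − 0.7)/180 kΩ = 0.0628 mA.
In the active region I_C = β·I_B = 250 × 0.0628 = 15.7 mA.
Collector loop: V_CE = V_CC − I_C·R_C = 12 − 15.7×0.68 = 1.33 V.
Since V_CE = 1.33 V > V_CE(sat) ≈ 0.2 V, the transistor is in the active region as assumed.

I_C ≈ 16 mA, V_CE ≈ 1.3 V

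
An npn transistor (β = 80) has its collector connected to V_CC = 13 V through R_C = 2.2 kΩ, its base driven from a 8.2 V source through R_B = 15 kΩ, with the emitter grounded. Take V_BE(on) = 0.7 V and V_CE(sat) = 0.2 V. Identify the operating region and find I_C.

saturation; I_C ≈ 5.8 mA

Assume active: I_B = (8.2 − 0.7)/15 = 0.5 mA, giving I_C = β·I_B = 40 mA.
But then V_CE = 13 − 40×2.2 = -75 V < V_CE(sat) = 0.2 V — impossible in the active region.
So the transistor is saturated. With V_CE = 0.2 V, I_C = (V_CC − 0.2)/R_C = 12.8/2.2 = 5.82 mA.
Check: β·I_B = 40 mA > I_C = 5.82 mA, confirming saturation.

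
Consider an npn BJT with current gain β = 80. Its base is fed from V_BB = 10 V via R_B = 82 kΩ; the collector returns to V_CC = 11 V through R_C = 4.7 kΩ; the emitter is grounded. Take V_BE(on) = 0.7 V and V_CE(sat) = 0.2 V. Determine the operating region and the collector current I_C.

Assume active: I_B = (10 − 0.7)/82 = 0.113 mA, giving I_C = β·I_B = 9.07 mA.
But then V_CE = 11 − 9.07×4.7 = -31.6 V < V_CE(sat) = 0.2 V — impossible in the active region.
So the transistor is saturated. With V_CE = 0.2 V, I_C = (V_CC − 0.2)/R_C = 10.8/4.7 = 2.3 mA.
Check: β·I_B = 9.07 mA > I_C = 2.3 mA, confirming saturation.

saturation; I_C ≈ 2.3 mA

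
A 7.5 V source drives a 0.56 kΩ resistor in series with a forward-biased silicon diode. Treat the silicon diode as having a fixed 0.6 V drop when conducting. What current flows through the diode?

I ≈ 12 mA

KVL around the loop: 7.5 = V_D + I·R = 0.6 + I × 0.56 kΩ.
So I = (7.5 − 0.6) / 0.56 kΩ = 6.9 / 0.56 = 12.3 mA.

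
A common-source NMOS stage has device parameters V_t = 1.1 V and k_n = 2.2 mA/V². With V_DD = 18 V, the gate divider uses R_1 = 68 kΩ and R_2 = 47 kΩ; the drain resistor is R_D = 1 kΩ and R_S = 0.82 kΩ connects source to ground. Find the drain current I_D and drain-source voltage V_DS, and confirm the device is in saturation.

V_G = V_DD·R_2/(R_1+R_2) = 18×47/115 = 7.36 V.
Assume saturation: I_D = (k_n/2)(V_GS − V_t)² with V_GS = V_G − I_D·R_S = 7.36 − 0.82·I_D.
Substituting gives 0.74·I_D² − 12.3·I_D + 43.1 = 0, with roots I_D = 5.02 or 11.6 mA.
The root I_D = 11.6 mA gives V_GS = -2.15 V ≤ V_t, so take I_D = 5.02 mA.
Then V_GS = 3.24 V and V_DS = V_DD − I_D(R_D+R_S) = 18 − 5.02×1.82 = 8.86 V.
Saturation requires V_DS ≥ V_GS − V_t = 2.14 V; 8.86 ≥ 2.14 ✓.

I_D ≈ 5 mA, V_DS ≈ 8.9 V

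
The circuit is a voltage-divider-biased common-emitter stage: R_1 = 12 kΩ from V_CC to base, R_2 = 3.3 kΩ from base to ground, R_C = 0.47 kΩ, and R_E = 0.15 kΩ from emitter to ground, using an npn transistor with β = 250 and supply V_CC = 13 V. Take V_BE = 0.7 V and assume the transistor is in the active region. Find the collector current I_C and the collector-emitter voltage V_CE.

Thevenize the base divider: V_Th = V_CC·R_2/(R_1+R_2) = 13×3.3/15.3 = 2.8 V, R_Th = R_1‖R_2 = 2.59 kΩ.
Base-emitter loop: V_Th = I_B·R_Th + V_BE + (β+1)I_B·R_E, so I_B = (2.8 − 0.7) / (2.59 + 251×0.15) = 0.0523 mA.
I_C = β·I_B = 250×0.0523 = 13.1 mA, and I_E = (β+1)I_B = 13.1 mA.
V_CE = V_CC − I_C·R_C − I_E·R_E = 13 − 13.1×0.47 − 13.1×0.15 = 4.89 V.
V_CE = 4.89 V > 0.2 V confirms active-region operation.

I_C ≈ 13 mA, V_CE ≈ 4.9 V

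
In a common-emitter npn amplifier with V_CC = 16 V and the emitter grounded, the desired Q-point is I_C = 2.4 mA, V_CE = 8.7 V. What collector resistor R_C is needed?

Collector loop: V_CC = I_C·R_C + V_CE.
R_C = (V_CC − V_CE)/I_C = (16 − 8.7)/2.4 = 3.04 kΩ.

R_C ≈ 3 kΩ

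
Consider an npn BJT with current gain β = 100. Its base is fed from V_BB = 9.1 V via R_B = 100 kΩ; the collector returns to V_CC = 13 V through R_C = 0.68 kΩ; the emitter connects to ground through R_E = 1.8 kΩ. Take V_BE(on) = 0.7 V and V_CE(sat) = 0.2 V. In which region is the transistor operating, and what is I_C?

Assume active. Base-emitter loop: I_B = (V_BB − V_BE)/(R_B + (β+1)R_E) = (9.1 − 0.7)/(100 + 101×1.8) = 0.0298 mA.
I_C = β·I_B = 100×0.0298 = 2.98 mA.
V_CE = V_CC − I_C·R_C − I_E·R_E = 13 − 2.98×0.68 − 3.01×1.8 = 5.55 V > V_CE(sat), so the active-region assumption holds.

active; I_C ≈ 3 mA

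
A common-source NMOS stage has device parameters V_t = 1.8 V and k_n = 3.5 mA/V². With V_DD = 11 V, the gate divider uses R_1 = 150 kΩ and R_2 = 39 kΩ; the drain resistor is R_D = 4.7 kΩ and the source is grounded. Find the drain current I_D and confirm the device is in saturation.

I_D ≈ 0.39 mA

V_G = V_DD·R_2/(R_1+R_2) = 11×39/189 = 2.27 V. With the source grounded, V_GS = V_G = 2.27 V.
Assume saturation: I_D = (k_n/2)(V_GS − V_t)² = (3.5/2)×(2.27 − 1.8)² = 1.75×0.47² = 0.386 mA.
V_DS = V_DD − I_D·R_D = 11 − 0.386×4.7 = 9.18 V.
Saturation requires V_DS ≥ V_GS − V_t = 0.47 V; 9.18 ≥ 0.47 ✓.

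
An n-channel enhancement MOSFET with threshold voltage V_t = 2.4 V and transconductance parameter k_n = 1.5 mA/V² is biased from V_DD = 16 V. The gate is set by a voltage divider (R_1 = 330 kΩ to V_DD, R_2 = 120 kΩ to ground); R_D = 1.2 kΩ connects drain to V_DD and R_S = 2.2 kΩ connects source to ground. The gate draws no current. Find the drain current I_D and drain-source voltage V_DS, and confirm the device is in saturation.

V_G = V_DD·R_2/(R_1+R_2) = 16×120/450 = 4.27 V.
Assume saturation: I_D = (k_n/2)(V_GS − V_t)² with V_GS = V_G − I_D·R_S = 4.27 − 2.2·I_D.
Substituting gives 3.63·I_D² − 7.16·I_D + 2.61 = 0, with roots I_D = 0.484 or 1.49 mA.
The root I_D = 1.49 mA gives V_GS = 0.991 V ≤ V_t, so take I_D = 0.484 mA.
Then V_GS = 3.2 V and V_DS = V_DD − I_D(R_D+R_S) = 16 − 0.484×3.4 = 14.4 V.
Saturation requires V_DS ≥ V_GS − V_t = 0.803 V; 14.4 ≥ 0.803 ✓.

I_D ≈ 0.48 mA, V_DS ≈ 14 V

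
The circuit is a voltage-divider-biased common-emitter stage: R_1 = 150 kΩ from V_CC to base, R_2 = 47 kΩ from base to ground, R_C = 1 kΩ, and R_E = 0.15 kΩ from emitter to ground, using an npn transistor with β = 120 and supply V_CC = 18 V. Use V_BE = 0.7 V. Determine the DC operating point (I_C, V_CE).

I_C ≈ 8 mA, V_CE ≈ 8.8 V

Thevenize the base divider: V_Th = V_CC·R_2/(R_1+R_2) = 18×47/197 = 4.29 V, R_Th = R_1‖R_2 = 35.8 kΩ.
Base-emitter loop: V_Th = I_B·R_Th + V_BE + (β+1)I_B·R_E, so I_B = (4.29 − 0.7) / (35.8 + 121×0.15) = 0.0666 mA.
I_C = β·I_B = 120×0.0666 = 8 mA, and I_E = (β+1)I_B = 8.06 mA.
V_CE = V_CC − I_C·R_C − I_E·R_E = 18 − 8×1 − 8.06×0.15 = 8.79 V.
V_CE = 8.79 V > 0.2 V confirms active-region operation.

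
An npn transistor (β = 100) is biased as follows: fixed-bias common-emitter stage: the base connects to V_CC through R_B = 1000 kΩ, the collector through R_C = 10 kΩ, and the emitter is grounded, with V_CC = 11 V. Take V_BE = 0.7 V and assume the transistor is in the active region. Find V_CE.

V_CE ≈ 0.7 V

Base loop: V_CC = I_B·R_B + V_BE, so I_B = (11 − 0.7)/1000 kΩ = 0.0103 mA.
In the active region I_C = β·I_B = 100 × 0.0103 = 1.03 mA.
Collector loop: V_CE = V_CC − I_C·R_C = 11 − 1.03×10 = 0.7 V.
Since V_CE = 0.7 V > V_CE(sat) ≈ 0.2 V, the transistor is in the active region as assumed.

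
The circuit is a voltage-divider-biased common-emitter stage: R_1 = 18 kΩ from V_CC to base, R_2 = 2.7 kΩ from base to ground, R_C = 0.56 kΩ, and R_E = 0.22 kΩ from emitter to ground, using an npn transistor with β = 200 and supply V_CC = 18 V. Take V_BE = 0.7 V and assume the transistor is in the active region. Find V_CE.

Thevenize the base divider: V_Th = V_CC·R_2/(R_1+R_2) = 18×2.7/20.7 = 2.35 V, R_Th = R_1‖R_2 = 2.35 kΩ.
Base-emitter loop: V_Th = I_B·R_Th + V_BE + (β+1)I_B·R_E, so I_B = (2.35 − 0.7) / (2.35 + 201×0.22) = 0.0354 mA.
I_C = β·I_B = 200×0.0354 = 7.08 mA, and I_E = (β+1)I_B = 7.11 mA.
V_CE = V_CC − I_C·R_C − I_E·R_E = 18 − 7.08×0.56 − 7.11×0.22 = 12.5 V.
V_CE = 12.5 V > 0.2 V confirms active-region operation.

V_CE ≈ 12 V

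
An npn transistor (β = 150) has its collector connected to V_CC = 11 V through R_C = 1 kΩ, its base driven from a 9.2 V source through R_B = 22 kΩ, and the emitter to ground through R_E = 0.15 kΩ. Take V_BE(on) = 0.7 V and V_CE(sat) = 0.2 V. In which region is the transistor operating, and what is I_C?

saturation; I_C ≈ 9.3 mA

Assume active: I_B = (9.2 − 0.7)/(22 + 151×0.15) = 0.19 mA, I_C = β·I_B = 28.6 mA.
Then V_CE = 11 − 28.6×1 − 28.7×0.15 = -21.9 V < 0.2 V — the active assumption fails.
Re-solve with V_CE = 0.2 V. KCL at the emitter: V_E/R_E = (V_BB−0.7−V_E)/R_B + (V_CC−0.2−V_E)/R_C, giving V_E = 1.45 V.
I_C = (V_CC − 0.2 − V_E)/R_C = (10.8 − 1.45)/1 = 9.35 mA.
Check: I_B = (8.5 − 1.45)/22 = 0.32 mA, and β·I_B = 48.1 mA > I_C, confirming saturation.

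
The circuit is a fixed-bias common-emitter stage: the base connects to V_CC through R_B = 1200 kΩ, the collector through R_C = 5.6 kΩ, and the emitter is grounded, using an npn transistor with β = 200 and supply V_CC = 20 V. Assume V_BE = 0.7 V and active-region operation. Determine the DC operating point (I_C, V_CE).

I_C ≈ 3.2 mA, V_CE ≈ 2 V

Base loop: V_CC = I_B·R_B + V_BE, so I_B = (20 − 0.7)/1200 kΩ = 0.0161 mA.
In the active region I_C = β·I_B = 200 × 0.0161 = 3.22 mA.
Collector loop: V_CE = V_CC − I_C·R_C = 20 − 3.22×5.6 = 1.99 V.
Since V_CE = 1.99 V > V_CE(sat) ≈ 0.2 V, the transistor is in the active region as assumed.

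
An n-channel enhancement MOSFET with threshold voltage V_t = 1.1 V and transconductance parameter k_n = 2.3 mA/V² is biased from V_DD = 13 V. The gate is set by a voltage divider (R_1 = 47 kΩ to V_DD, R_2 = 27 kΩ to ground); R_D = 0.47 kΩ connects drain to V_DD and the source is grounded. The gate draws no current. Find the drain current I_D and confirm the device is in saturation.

I_D ≈ 15 mA

V_G = V_DD·R_2/(R_1+R_2) = 13×27/74 = 4.74 V. With the source grounded, V_GS = V_G = 4.74 V.
Assume saturation: I_D = (k_n/2)(V_GS − V_t)² = (2.3/2)×(4.74 − 1.1)² = 1.15×3.64² = 15.3 mA.
V_DS = V_DD − I_D·R_D = 13 − 15.3×0.47 = 5.83 V.
Saturation requires V_DS ≥ V_GS − V_t = 3.64 V; 5.83 ≥ 3.64 ✓.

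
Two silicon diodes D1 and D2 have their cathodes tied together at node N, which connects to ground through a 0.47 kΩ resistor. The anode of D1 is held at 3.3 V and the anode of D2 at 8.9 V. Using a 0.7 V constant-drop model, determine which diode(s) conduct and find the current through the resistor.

Only D2 conducts; I_R ≈ 17 mA

Assume both conduct. Then node N would need to be at both 3.3−0.7 = 2.6 V and 8.9−0.7 = 8.2 V, which is impossible.
Assume only D2 conducts: V_N = 8.9 − 0.7 = 8.2 V, so I_R = 8.2/0.47 = 17.4 mA.
Check D1: its anode-to-cathode voltage is 3.3 − 8.2 = -4.9 V < 0.7 V, so it is off. The assumption is consistent.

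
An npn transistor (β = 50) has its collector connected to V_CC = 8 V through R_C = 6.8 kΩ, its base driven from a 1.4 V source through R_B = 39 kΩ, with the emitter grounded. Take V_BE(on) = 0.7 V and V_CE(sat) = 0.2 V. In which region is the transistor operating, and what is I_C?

Assume active. Base-emitter loop: I_B = (V_BB − V_BE)/R_B = (1.4 − 0.7)/39 = 0.0179 mA.
I_C = β·I_B = 50×0.0179 = 0.897 mA.
V_CE = V_CC − I_C·R_C = 8 − 0.897×6.8 = 1.9 V > V_CE(sat), so the active-region assumption holds.

active; I_C ≈ 0.9 mA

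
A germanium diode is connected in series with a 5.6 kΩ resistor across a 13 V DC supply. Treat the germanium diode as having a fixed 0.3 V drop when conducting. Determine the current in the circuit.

I ≈ 2.3 mA

KVL around the loop: 13 = V_D + I·R = 0.3 + I × 5.6 kΩ.
So I = (13 − 0.3) / 5.6 kΩ = 12.7 / 5.6 = 2.27 mA.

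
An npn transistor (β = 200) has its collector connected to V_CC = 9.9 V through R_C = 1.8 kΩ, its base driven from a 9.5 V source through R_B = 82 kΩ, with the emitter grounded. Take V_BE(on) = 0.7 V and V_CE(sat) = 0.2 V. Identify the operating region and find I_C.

saturation; I_C ≈ 5.4 mA

Assume active: I_B = (9.5 − 0.7)/82 = 0.107 mA, giving I_C = β·I_B = 21.5 mA.
But then V_CE = 9.9 − 21.5×1.8 = -28.7 V < V_CE(sat) = 0.2 V — impossible in the active region.
So the transistor is saturated. With V_CE = 0.2 V, I_C = (V_CC − 0.2)/R_C = 9.7/1.8 = 5.39 mA.
Check: β·I_B = 21.5 mA > I_C = 5.39 mA, confirming saturation.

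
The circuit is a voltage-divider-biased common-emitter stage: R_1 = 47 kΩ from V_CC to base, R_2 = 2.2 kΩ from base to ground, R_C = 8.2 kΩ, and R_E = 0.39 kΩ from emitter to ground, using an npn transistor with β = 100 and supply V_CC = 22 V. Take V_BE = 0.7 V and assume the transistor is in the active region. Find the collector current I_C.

Thevenize the base divider: V_Th = V_CC·R_2/(R_1+R_2) = 22×2.2/49.2 = 0.984 V, R_Th = R_1‖R_2 = 2.1 kΩ.
Base-emitter loop: V_Th = I_B·R_Th + V_BE + (β+1)I_B·R_E, so I_B = (0.984 − 0.7) / (2.1 + 101×0.39) = 0.00684 mA.
I_C = β·I_B = 100×0.00684 = 0.684 mA, and I_E = (β+1)I_B = 0.691 mA.
V_CE = V_CC − I_C·R_C − I_E·R_E = 22 − 0.684×8.2 − 0.691×0.39 = 16.1 V.
V_CE = 16.1 V > 0.2 V confirms active-region operation.

I_C ≈ 0.68 mA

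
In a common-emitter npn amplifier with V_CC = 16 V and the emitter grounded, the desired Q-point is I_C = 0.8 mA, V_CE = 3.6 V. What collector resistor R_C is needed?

R_C ≈ 16 kΩ

Collector loop: V_CC = I_C·R_C + V_CE.
R_C = (V_CC − V_CE)/I_C = (16 − 3.6)/0.8 = 15.5 kΩ.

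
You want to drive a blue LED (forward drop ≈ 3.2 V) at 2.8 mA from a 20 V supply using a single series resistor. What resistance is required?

R ≈ 6 kΩ

The resistor drops V_S − V_D = 20 − 3.2 = 16.8 V at 2.8 mA.
R = 16.8 V / 2.8 mA = 6 kΩ.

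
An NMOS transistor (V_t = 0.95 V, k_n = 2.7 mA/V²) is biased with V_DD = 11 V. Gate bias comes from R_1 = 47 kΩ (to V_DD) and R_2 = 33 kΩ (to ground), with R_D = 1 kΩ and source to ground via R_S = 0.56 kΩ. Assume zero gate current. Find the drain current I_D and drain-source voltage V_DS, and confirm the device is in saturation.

V_G = V_DD·R_2/(R_1+R_2) = 11×33/80 = 4.54 V.
Assume saturation: I_D = (k_n/2)(V_GS − V_t)² with V_GS = V_G − I_D·R_S = 4.54 − 0.56·I_D.
Substituting gives 0.423·I_D² − 6.42·I_D + 17.4 = 0, with roots I_D = 3.52 or 11.7 mA.
The root I_D = 11.7 mA gives V_GS = -1.99 V ≤ V_t, so take I_D = 3.52 mA.
Then V_GS = 2.57 V and V_DS = V_DD − I_D(R_D+R_S) = 11 − 3.52×1.56 = 5.51 V.
Saturation requires V_DS ≥ V_GS − V_t = 1.62 V; 5.51 ≥ 1.62 ✓.

I_D ≈ 3.5 mA, V_DS ≈ 5.5 V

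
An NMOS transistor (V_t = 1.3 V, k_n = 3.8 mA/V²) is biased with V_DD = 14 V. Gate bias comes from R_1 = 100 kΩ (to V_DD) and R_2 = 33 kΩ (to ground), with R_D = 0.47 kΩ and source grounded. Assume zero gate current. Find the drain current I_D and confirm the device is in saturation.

I_D ≈ 9 mA

V_G = V_DD·R_2/(R_1+R_2) = 14×33/133 = 3.47 V. With the source grounded, V_GS = V_G = 3.47 V.
Assume saturation: I_D = (k_n/2)(V_GS − V_t)² = (3.8/2)×(3.47 − 1.3)² = 1.9×2.17² = 8.98 mA.
V_DS = V_DD − I_D·R_D = 14 − 8.98×0.47 = 9.78 V.
Saturation requires V_DS ≥ V_GS − V_t = 2.17 V; 9.78 ≥ 2.17 ✓.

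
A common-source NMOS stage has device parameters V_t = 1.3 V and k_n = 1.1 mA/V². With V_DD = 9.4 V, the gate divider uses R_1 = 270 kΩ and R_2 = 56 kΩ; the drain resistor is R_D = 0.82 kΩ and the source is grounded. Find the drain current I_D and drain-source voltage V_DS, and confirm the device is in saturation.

V_G = V_DD·R_2/(R_1+R_2) = 9.4×56/326 = 1.61 V. With the source grounded, V_GS = V_G = 1.61 V.
Assume saturation: I_D = (k_n/2)(V_GS − V_t)² = (1.1/2)×(1.61 − 1.3)² = 0.55×0.315² = 0.0545 mA.
V_DS = V_DD − I_D·R_D = 9.4 − 0.0545×0.82 = 9.36 V.
Saturation requires V_DS ≥ V_GS − V_t = 0.315 V; 9.36 ≥ 0.315 ✓.

I_D ≈ 0.054 mA, V_DS ≈ 9.4 V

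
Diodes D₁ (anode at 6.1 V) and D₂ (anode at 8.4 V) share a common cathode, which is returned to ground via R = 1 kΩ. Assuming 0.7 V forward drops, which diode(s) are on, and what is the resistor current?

Assume both conduct. Then node N would need to be at both 6.1−0.7 = 5.4 V and 8.4−0.7 = 7.7 V, which is impossible.
Assume only D₂ conducts: V_N = 8.4 − 0.7 = 7.7 V, so I_R = 7.7/1 = 7.7 mA.
Check D₁: its anode-to-cathode voltage is 6.1 − 7.7 = -1.6 V < 0.7 V, so it is off. The assumption is consistent.

Only D₂ conducts; I_R ≈ 7.7 mA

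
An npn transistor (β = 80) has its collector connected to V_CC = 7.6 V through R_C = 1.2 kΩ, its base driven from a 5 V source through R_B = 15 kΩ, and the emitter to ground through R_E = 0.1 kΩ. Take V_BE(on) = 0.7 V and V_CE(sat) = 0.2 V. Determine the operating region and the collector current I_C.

Assume active: I_B = (5 − 0.7)/(15 + 81×0.1) = 0.186 mA, I_C = β·I_B = 14.9 mA.
Then V_CE = 7.6 − 14.9×1.2 − 15.1×0.1 = -11.8 V < 0.2 V — the active assumption fails.
Re-solve with V_CE = 0.2 V. KCL at the emitter: V_E/R_E = (V_BB−0.7−V_E)/R_B + (V_CC−0.2−V_E)/R_C, giving V_E = 0.592 V.
I_C = (V_CC − 0.2 − V_E)/R_C = (7.4 − 0.592)/1.2 = 5.67 mA.
Check: I_B = (4.3 − 0.592)/15 = 0.247 mA, and β·I_B = 19.8 mA > I_C, confirming saturation.

saturation; I_C ≈ 5.7 mA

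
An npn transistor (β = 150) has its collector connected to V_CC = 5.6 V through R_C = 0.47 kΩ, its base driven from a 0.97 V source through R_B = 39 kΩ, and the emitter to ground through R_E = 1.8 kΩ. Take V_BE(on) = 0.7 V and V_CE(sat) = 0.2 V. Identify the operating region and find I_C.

active; I_C ≈ 0.13 mA

Assume active. Base-emitter loop: I_B = (V_BB − V_BE)/(R_B + (β+1)R_E) = (0.97 − 0.7)/(39 + 151×1.8) = 0.000869 mA.
I_C = β·I_B = 150×0.000869 = 0.13 mA.
V_CE = V_CC − I_C·R_C − I_E·R_E = 5.6 − 0.13×0.47 − 0.131×1.8 = 5.3 V > V_CE(sat), so the active-region assumption holds.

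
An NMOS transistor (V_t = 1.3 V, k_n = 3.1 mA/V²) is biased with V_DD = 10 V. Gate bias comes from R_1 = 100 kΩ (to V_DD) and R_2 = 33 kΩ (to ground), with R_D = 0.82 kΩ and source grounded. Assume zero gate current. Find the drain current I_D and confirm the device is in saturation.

I_D ≈ 2.2 mA

V_G = V_DD·R_2/(R_1+R_2) = 10×33/133 = 2.48 V. With the source grounded, V_GS = V_G = 2.48 V.
Assume saturation: I_D = (k_n/2)(V_GS − V_t)² = (3.1/2)×(2.48 − 1.3)² = 1.55×1.18² = 2.16 mA.
V_DS = V_DD − I_D·R_D = 10 − 2.16×0.82 = 8.23 V.
Saturation requires V_DS ≥ V_GS − V_t = 1.18 V; 8.23 ≥ 1.18 ✓.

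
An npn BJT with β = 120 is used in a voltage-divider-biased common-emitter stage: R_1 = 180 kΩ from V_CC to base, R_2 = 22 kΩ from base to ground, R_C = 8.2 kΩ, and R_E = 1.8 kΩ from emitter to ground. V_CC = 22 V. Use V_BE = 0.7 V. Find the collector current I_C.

Thevenize the base divider: V_Th = V_CC·R_2/(R_1+R_2) = 22×22/202 = 2.4 V, R_Th = R_1‖R_2 = 19.6 kΩ.
Base-emitter loop: V_Th = I_B·R_Th + V_BE + (β+1)I_B·R_E, so I_B = (2.4 − 0.7) / (19.6 + 121×1.8) = 0.00714 mA.
I_C = β·I_B = 120×0.00714 = 0.857 mA, and I_E = (β+1)I_B = 0.864 mA.
V_CE = V_CC − I_C·R_C − I_E·R_E = 22 − 0.857×8.2 − 0.864×1.8 = 13.4 V.
V_CE = 13.4 V > 0.2 V confirms active-region operation.

I_C ≈ 0.86 mA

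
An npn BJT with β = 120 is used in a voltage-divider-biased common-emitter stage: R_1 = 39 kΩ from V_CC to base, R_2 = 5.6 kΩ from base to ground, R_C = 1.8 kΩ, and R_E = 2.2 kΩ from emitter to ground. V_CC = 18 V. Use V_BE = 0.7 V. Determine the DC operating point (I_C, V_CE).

Thevenize the base divider: V_Th = V_CC·R_2/(R_1+R_2) = 18×5.6/44.6 = 2.26 V, R_Th = R_1‖R_2 = 4.9 kΩ.
Base-emitter loop: V_Th = I_B·R_Th + V_BE + (β+1)I_B·R_E, so I_B = (2.26 − 0.7) / (4.9 + 121×2.2) = 0.00575 mA.
I_C = β·I_B = 120×0.00575 = 0.691 mA, and I_E = (β+1)I_B = 0.696 mA.
V_CE = V_CC − I_C·R_C − I_E·R_E = 18 − 0.691×1.8 − 0.696×2.2 = 15.2 V.
V_CE = 15.2 V > 0.2 V confirms active-region operation.

I_C ≈ 0.69 mA, V_CE ≈ 15 V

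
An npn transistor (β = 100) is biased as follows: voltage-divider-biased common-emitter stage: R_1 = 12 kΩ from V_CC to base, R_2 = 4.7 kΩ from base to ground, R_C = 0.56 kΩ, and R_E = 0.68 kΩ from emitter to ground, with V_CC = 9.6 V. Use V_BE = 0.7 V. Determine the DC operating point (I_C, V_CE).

I_C ≈ 2.8 mA, V_CE ≈ 6.1 V

Thevenize the base divider: V_Th = V_CC·R_2/(R_1+R_2) = 9.6×4.7/16.7 = 2.7 V, R_Th = R_1‖R_2 = 3.38 kΩ.
Base-emitter loop: V_Th = I_B·R_Th + V_BE + (β+1)I_B·R_E, so I_B = (2.7 − 0.7) / (3.38 + 101×0.68) = 0.0278 mA.
I_C = β·I_B = 100×0.0278 = 2.78 mA, and I_E = (β+1)I_B = 2.81 mA.
V_CE = V_CC − I_C·R_C − I_E·R_E = 9.6 − 2.78×0.56 − 2.81×0.68 = 6.14 V.
V_CE = 6.14 V > 0.2 V confirms active-region operation.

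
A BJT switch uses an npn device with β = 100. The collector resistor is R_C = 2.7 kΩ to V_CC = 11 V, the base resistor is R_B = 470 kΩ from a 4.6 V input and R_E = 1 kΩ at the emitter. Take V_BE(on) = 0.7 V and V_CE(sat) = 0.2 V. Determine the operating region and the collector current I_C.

active; I_C ≈ 0.68 mA

Assume active. Base-emitter loop: I_B = (V_BB − V_BE)/(R_B + (β+1)R_E) = (4.6 − 0.7)/(470 + 101×1) = 0.00683 mA.
I_C = β·I_B = 100×0.00683 = 0.683 mA.
V_CE = V_CC − I_C·R_C − I_E·R_E = 11 − 0.683×2.7 − 0.69×1 = 8.47 V > V_CE(sat), so the active-region assumption holds.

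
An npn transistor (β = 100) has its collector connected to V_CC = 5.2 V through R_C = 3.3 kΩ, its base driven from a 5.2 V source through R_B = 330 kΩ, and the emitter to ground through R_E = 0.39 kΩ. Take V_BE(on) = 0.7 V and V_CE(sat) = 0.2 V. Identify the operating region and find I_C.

Assume active. Base-emitter loop: I_B = (V_BB − V_BE)/(R_B + (β+1)R_E) = (5.2 − 0.7)/(330 + 101×0.39) = 0.0122 mA.
I_C = β·I_B = 100×0.0122 = 1.22 mA.
V_CE = V_CC − I_C·R_C − I_E·R_E = 5.2 − 1.22×3.3 − 1.23×0.39 = 0.7 V > V_CE(sat), so the active-region assumption holds.

active; I_C ≈ 1.2 mA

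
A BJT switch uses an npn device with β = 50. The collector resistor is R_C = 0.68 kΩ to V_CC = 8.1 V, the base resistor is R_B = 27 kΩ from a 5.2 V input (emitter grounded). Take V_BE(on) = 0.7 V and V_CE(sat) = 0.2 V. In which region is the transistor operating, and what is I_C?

active; I_C ≈ 8.3 mA

Assume active. Base-emitter loop: I_B = (V_BB − V_BE)/R_B = (5.2 − 0.7)/27 = 0.167 mA.
I_C = β·I_B = 50×0.167 = 8.33 mA.
V_CE = V_CC − I_C·R_C = 8.1 − 8.33×0.68 = 2.43 V > V_CE(sat), so the active-region assumption holds.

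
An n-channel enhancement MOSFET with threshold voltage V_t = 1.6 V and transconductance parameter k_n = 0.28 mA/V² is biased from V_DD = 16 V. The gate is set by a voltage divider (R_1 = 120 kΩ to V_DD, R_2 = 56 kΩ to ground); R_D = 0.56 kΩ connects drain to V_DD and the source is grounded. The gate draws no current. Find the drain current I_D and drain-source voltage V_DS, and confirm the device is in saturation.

I_D ≈ 1.7 mA, V_DS ≈ 15 V

V_G = V_DD·R_2/(R_1+R_2) = 16×56/176 = 5.09 V. With the source grounded, V_GS = V_G = 5.09 V.
Assume saturation: I_D = (k_n/2)(V_GS − V_t)² = (0.28/2)×(5.09 − 1.6)² = 0.14×3.49² = 1.71 mA.
V_DS = V_DD − I_D·R_D = 16 − 1.71×0.56 = 15 V.
Saturation requires V_DS ≥ V_GS − V_t = 3.49 V; 15 ≥ 3.49 ✓.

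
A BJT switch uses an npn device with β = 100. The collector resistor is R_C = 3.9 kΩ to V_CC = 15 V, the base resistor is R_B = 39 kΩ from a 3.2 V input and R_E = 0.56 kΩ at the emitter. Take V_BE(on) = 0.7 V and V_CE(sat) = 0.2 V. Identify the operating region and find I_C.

Assume active. Base-emitter loop: I_B = (V_BB − V_BE)/(R_B + (β+1)R_E) = (3.2 − 0.7)/(39 + 101×0.56) = 0.0262 mA.
I_C = β·I_B = 100×0.0262 = 2.62 mA.
V_CE = V_CC − I_C·R_C − I_E·R_E = 15 − 2.62×3.9 − 2.64×0.56 = 3.32 V > V_CE(sat), so the active-region assumption holds.

active; I_C ≈ 2.6 mA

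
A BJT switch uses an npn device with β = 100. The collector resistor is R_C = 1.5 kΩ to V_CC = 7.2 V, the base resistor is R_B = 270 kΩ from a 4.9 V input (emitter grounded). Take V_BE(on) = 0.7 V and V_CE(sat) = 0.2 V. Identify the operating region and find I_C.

Assume active. Base-emitter loop: I_B = (V_BB − V_BE)/R_B = (4.9 − 0.7)/270 = 0.0156 mA.
I_C = β·I_B = 100×0.0156 = 1.56 mA.
V_CE = V_CC − I_C·R_C = 7.2 − 1.56×1.5 = 4.87 V > V_CE(sat), so the active-region assumption holds.

active; I_C ≈ 1.6 mA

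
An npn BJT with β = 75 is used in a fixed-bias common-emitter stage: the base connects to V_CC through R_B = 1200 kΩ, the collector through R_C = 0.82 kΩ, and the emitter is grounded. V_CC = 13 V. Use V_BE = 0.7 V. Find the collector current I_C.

Base loop: V_CC = I_B·R_B + V_BE, so I_B = (13 − 0.7)/1200 kΩ = 0.0103 mA.
In the active region I_C = β·I_B = 75 × 0.0103 = 0.769 mA.
Collector loop: V_CE = V_CC − I_C·R_C = 13 − 0.769×0.82 = 12.4 V.
Since V_CE = 12.4 V > V_CE(sat) ≈ 0.2 V, the transistor is in the active region as assumed.

I_C ≈ 0.77 mA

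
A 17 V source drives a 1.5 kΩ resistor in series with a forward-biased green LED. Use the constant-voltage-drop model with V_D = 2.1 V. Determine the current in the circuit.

I ≈ 9.9 mA

KVL around the loop: 17 = V_D + I·R = 2.1 + I × 1.5 kΩ.
So I = (17 − 2.1) / 1.5 kΩ = 14.9 / 1.5 = 9.93 mA.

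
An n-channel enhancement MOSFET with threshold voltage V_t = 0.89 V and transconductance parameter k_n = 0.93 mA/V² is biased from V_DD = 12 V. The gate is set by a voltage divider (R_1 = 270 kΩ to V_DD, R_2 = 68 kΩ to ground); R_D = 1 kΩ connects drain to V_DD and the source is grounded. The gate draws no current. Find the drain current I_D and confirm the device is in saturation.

I_D ≈ 1.1 mA

V_G = V_DD·R_2/(R_1+R_2) = 12×68/338 = 2.41 V. With the source grounded, V_GS = V_G = 2.41 V.
Assume saturation: I_D = (k_n/2)(V_GS − V_t)² = (0.93/2)×(2.41 − 0.89)² = 0.465×1.52² = 1.08 mA.
V_DS = V_DD − I_D·R_D = 12 − 1.08×1 = 10.9 V.
Saturation requires V_DS ≥ V_GS − V_t = 1.52 V; 10.9 ≥ 1.52 ✓.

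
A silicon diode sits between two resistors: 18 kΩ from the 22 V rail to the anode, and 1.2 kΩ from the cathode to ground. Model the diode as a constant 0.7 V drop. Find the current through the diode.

I ≈ 1.1 mA

The two resistors are in series with the diode, so KVL gives 22 = I·18 + 0.7 + I·1.2.
I = (22 − 0.7) / (18 + 1.2) kΩ = 21.3 / 19.2 = 1.11 mA.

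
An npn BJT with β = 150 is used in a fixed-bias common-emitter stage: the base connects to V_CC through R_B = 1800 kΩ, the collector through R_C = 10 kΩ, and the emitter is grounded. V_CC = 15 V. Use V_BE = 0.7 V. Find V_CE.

Base loop: V_CC = I_B·R_B + V_BE, so I_B = (15 − 0.7)/1800 kΩ = 0.00794 mA.
In the active region I_C = β·I_B = 150 × 0.00794 = 1.19 mA.
Collector loop: V_CE = V_CC − I_C·R_C = 15 − 1.19×10 = 3.08 V.
Since V_CE = 3.08 V > V_CE(sat) ≈ 0.2 V, the transistor is in the active region as assumed.

V_CE ≈ 3.1 V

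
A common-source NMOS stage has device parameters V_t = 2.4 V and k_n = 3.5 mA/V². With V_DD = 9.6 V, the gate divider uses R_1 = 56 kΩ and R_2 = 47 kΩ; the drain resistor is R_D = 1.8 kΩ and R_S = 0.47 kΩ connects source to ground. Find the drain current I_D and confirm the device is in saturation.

V_G = V_DD·R_2/(R_1+R_2) = 9.6×47/103 = 4.38 V.
Assume saturation: I_D = (k_n/2)(V_GS − V_t)² with V_GS = V_G − I_D·R_S = 4.38 − 0.47·I_D.
Substituting gives 0.387·I_D² − 4.26·I_D + 6.86 = 0, with roots I_D = 1.96 or 9.05 mA.
The root I_D = 9.05 mA gives V_GS = 0.125 V ≤ V_t, so take I_D = 1.96 mA.
Then V_GS = 3.46 V and V_DS = V_DD − I_D(R_D+R_S) = 9.6 − 1.96×2.27 = 5.15 V.
Saturation requires V_DS ≥ V_GS − V_t = 1.06 V; 5.15 ≥ 1.06 ✓.

I_D ≈ 2 mA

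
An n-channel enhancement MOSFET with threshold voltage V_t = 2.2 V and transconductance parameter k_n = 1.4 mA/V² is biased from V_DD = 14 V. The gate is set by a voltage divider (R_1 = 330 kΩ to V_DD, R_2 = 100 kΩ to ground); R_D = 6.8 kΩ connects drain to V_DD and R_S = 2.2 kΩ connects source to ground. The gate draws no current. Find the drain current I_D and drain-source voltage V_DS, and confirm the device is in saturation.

V_G = V_DD·R_2/(R_1+R_2) = 14×100/430 = 3.26 V.
Assume saturation: I_D = (k_n/2)(V_GS − V_t)² with V_GS = V_G − I_D·R_S = 3.26 − 2.2·I_D.
Substituting gives 3.39·I_D² − 4.25·I_D + 0.78 = 0, with roots I_D = 0.223 or 1.03 mA.
The root I_D = 1.03 mA gives V_GS = 0.986 V ≤ V_t, so take I_D = 0.223 mA.
Then V_GS = 2.76 V and V_DS = V_DD − I_D(R_D+R_S) = 14 − 0.223×9 = 12 V.
Saturation requires V_DS ≥ V_GS − V_t = 0.565 V; 12 ≥ 0.565 ✓.

I_D ≈ 0.22 mA, V_DS ≈ 12 V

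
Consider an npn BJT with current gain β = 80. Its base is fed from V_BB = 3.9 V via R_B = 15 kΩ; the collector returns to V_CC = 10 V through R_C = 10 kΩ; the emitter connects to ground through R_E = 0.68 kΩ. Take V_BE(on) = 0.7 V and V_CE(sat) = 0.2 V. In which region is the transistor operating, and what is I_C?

saturation; I_C ≈ 0.91 mA

Assume active: I_B = (3.9 − 0.7)/(15 + 81×0.68) = 0.0457 mA, I_C = β·I_B = 3.65 mA.
Then V_CE = 10 − 3.65×10 − 3.7×0.68 = -29 V < 0.2 V — the active assumption fails.
Re-solve with V_CE = 0.2 V. KCL at the emitter: V_E/R_E = (V_BB−0.7−V_E)/R_B + (V_CC−0.2−V_E)/R_C, giving V_E = 0.729 V.
I_C = (V_CC − 0.2 − V_E)/R_C = (9.8 − 0.729)/10 = 0.907 mA.
Check: I_B = (3.2 − 0.729)/15 = 0.165 mA, and β·I_B = 13.2 mA > I_C, confirming saturation.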